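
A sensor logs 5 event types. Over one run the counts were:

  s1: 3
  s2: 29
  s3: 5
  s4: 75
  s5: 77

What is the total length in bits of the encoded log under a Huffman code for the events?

346

Build the Huffman tree bottom-up:
combine s1(3), s3(5) → 8
combine 8, s2(29) → 37
combine 37, s4(75) → 112
combine s5(77), 112 → 189
Each symbol's bit-cost is frequency × depth; summing gives 346 bits (equivalently 8 + 37 + 112 + 189).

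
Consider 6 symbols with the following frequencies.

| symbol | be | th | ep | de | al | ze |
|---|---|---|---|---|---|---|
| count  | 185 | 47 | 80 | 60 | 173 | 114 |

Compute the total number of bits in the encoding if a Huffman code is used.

Greedily combine the two least-frequent nodes:
th(47) + de(60) → 107
ep(80) + 107 → 187
ze(114) + al(173) → 287
be(185) + 187 → 372
287 + 372 → 659
The encoded length is the sum of every internal node's weight: 107 + 187 + 287 + 372 + 659 = 1612 bits.

1612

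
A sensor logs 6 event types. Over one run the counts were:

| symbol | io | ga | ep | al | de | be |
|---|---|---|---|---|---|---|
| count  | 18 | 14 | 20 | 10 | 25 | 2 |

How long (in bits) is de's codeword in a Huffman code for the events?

2

Repeatedly merge the two smallest:
be(2) + al(10) → 12
12 + ga(14) → 26
io(18) + ep(20) → 38
de(25) + 26 → 51
38 + 51 → 89
The subtree containing de is merged 2 times, so code length = 2.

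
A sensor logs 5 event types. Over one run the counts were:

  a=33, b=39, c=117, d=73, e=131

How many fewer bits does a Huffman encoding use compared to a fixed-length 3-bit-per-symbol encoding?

321

Fixed-length: 3 bits × 393 symbols = 1179 bits.
Huffman merges:
combine a(33), b(39) → 72
combine 72, d(73) → 145
combine c(117), e(131) → 248
combine 145, 248 → 393
Huffman total = 72 + 145 + 248 + 393 = 858 bits.
Saving = 1179 − 858 = 321 bits.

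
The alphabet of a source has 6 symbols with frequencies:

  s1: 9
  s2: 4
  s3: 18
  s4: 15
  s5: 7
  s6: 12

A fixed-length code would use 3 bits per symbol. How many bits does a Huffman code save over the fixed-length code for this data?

Fixed-length: 3 bits × 65 symbols = 195 bits.
Huffman merges:
merge s2(4) and s5(7): 11
merge s1(9) and 11: 20
merge s6(12) and s4(15): 27
merge s3(18) and 20: 38
merge 27 and 38: 65
Huffman total = 11 + 20 + 27 + 38 + 65 = 161 bits.
Saving = 195 − 161 = 34 bits.

34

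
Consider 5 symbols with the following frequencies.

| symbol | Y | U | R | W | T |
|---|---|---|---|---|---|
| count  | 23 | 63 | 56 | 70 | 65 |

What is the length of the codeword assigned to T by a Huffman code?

Build the tree from the bottom:
Y(23) + R(56) → 79
U(63) + T(65) → 128
W(70) + 79 → 149
128 + 149 → 277
T sits 2 levels below the root, so its codeword is 2 bits.

2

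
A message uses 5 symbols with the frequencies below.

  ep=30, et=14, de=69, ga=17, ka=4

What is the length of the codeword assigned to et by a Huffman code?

4

Repeatedly merge the two smallest:
combine ka(4), et(14) → 18
combine ga(17), 18 → 35
combine ep(30), 35 → 65
combine 65, de(69) → 134
The subtree containing et is merged 4 times, so code length = 4.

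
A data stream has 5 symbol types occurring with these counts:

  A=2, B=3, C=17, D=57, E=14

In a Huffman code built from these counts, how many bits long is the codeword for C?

Repeatedly merge the two smallest:
merge A(2) and B(3): 5
merge 5 and E(14): 19
merge C(17) and 19: 36
merge 36 and D(57): 93
The subtree containing C is merged 2 times, so code length = 2.

2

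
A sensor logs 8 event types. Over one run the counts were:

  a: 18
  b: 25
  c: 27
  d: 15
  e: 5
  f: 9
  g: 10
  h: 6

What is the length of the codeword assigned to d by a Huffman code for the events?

Build the tree from the bottom:
combine e(5), h(6) → 11
combine f(9), g(10) → 19
combine 11, d(15) → 26
combine a(18), 19 → 37
combine b(25), 26 → 51
combine c(27), 37 → 64
combine 51, 64 → 115
The subtree containing d is merged 3 times, so code length = 3.

3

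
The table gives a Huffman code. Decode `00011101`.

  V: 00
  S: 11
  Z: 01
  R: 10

VZSZ

Read left to right; each codeword is recognised as soon as it completes (prefix code):
  00→V | 01→Z | 11→S | 01→Z
Decoded message: VZSZ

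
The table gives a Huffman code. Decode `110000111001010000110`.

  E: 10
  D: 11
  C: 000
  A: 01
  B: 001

Read left to right; each codeword is recognised as soon as it completes (prefix code):
  11→D | 000→C | 01→A | 11→D | 001→B | 01→A | 000→C | 01→A | 10→E
Decoded message: DCADBACAE

DCADBACAE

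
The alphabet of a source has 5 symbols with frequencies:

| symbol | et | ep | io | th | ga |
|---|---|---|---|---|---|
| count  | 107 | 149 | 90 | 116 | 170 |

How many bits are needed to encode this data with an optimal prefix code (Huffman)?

1461

Greedily combine the two least-frequent nodes:
merge io(90) and et(107): 197
merge th(116) and ep(149): 265
merge ga(170) and 197: 367
merge 265 and 367: 632
The encoded length is the sum of every internal node's weight: 197 + 265 + 367 + 632 = 1461 bits.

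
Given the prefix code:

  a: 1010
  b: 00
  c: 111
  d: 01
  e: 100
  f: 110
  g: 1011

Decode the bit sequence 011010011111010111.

dadcac

Read left to right; each codeword is recognised as soon as it completes (prefix code):
  01→d | 1010→a | 01→d | 111→c | 1010→a | 111→c
Decoded message: dadcac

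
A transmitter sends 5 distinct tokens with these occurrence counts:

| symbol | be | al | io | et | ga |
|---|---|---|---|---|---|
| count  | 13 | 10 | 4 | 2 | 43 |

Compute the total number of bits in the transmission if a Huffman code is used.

123

Greedily combine the two least-frequent nodes:
et(2) + io(4) → 6
6 + al(10) → 16
be(13) + 16 → 29
29 + ga(43) → 72
The encoded length is the sum of every internal node's weight: 6 + 16 + 29 + 72 = 123 bits.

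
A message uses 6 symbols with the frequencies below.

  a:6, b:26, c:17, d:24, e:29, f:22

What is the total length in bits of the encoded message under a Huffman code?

316

Greedily combine the two least-frequent nodes:
a(6) + c(17) → 23
f(22) + 23 → 45
d(24) + b(26) → 50
e(29) + 45 → 74
50 + 74 → 124
Each symbol's bit-cost is frequency × depth; summing gives 316 bits (equivalently 23 + 45 + 50 + 74 + 124).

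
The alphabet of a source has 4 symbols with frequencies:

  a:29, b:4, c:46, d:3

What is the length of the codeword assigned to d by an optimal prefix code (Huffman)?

3

Build the tree from the bottom:
merge d(3) and b(4): 7
merge 7 and a(29): 36
merge 36 and c(46): 82
d's leaf is at depth 3, giving a 3-bit codeword.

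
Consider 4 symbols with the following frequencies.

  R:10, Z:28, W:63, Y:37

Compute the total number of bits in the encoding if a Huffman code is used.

Greedily combine the two least-frequent nodes:
merge R(10) and Z(28): 38
merge Y(37) and 38: 75
merge W(63) and 75: 138
Total encoded bits = sum of merged weights = 38 + 75 + 138 = 251.

251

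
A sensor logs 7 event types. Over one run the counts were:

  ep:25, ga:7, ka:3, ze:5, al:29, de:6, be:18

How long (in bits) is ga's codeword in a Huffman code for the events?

4

Repeatedly merge the two smallest:
merge ka(3) and ze(5): 8
merge de(6) and ga(7): 13
merge 8 and 13: 21
merge be(18) and 21: 39
merge ep(25) and al(29): 54
merge 39 and 54: 93
ga sits 4 levels below the root, so its codeword is 4 bits.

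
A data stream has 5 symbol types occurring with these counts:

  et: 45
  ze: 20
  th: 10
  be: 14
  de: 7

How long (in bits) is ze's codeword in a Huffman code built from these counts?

Build the tree from the bottom:
de(7) + th(10) → 17
be(14) + 17 → 31
ze(20) + 31 → 51
et(45) + 51 → 96
ze sits 2 levels below the root, so its codeword is 2 bits.

2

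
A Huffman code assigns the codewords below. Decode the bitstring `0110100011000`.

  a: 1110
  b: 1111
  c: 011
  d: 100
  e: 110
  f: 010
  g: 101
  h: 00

Read left to right; each codeword is recognised as soon as it completes (prefix code):
  011→c | 010→f | 00→h | 110→e | 00→h
Decoded message: cfheh

cfheh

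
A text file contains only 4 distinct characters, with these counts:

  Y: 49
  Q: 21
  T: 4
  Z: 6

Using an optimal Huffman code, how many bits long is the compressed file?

121

Build the Huffman tree bottom-up:
T(4) + Z(6) → 10
10 + Q(21) → 31
31 + Y(49) → 80
Each symbol's bit-cost is frequency × depth; summing gives 121 bits (equivalently 10 + 31 + 80).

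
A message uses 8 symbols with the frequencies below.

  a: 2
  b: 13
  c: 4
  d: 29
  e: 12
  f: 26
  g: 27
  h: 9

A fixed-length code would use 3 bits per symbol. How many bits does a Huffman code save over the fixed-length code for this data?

36

Fixed-length: 3 bits × 122 symbols = 366 bits.
Huffman merges:
a(2) + c(4) → 6
6 + h(9) → 15
e(12) + b(13) → 25
15 + 25 → 40
f(26) + g(27) → 53
d(29) + 40 → 69
53 + 69 → 122
Huffman total = 6 + 15 + 25 + 40 + 53 + 69 + 122 = 330 bits.
Saving = 366 − 330 = 36 bits.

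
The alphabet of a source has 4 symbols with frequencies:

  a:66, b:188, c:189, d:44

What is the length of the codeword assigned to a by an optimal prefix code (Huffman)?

3

Huffman merges, smallest pair first:
merge d(44) and a(66): 110
merge 110 and b(188): 298
merge c(189) and 298: 487
a's leaf is at depth 3, giving a 3-bit codeword.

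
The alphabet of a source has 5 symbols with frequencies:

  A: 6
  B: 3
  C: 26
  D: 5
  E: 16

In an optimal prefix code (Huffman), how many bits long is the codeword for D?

4

Repeatedly merge the two smallest:
combine B(3), D(5) → 8
combine A(6), 8 → 14
combine 14, E(16) → 30
combine C(26), 30 → 56
D's leaf is at depth 4, giving a 4-bit codeword.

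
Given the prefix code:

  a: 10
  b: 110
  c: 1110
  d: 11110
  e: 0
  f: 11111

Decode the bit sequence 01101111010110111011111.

Read left to right; each codeword is recognised as soon as it completes (prefix code):
  0→e | 110→b | 11110→d | 10→a | 110→b | 1110→c | 11111→f
Decoded message: ebdabcf

ebdabcf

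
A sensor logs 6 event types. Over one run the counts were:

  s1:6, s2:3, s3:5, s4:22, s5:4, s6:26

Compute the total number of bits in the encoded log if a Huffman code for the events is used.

Build the Huffman tree bottom-up:
merge s2(3) and s5(4): 7
merge s3(5) and s1(6): 11
merge 7 and 11: 18
merge 18 and s4(22): 40
merge s6(26) and 40: 66
The encoded length is the sum of every internal node's weight: 7 + 11 + 18 + 40 + 66 = 142 bits.

142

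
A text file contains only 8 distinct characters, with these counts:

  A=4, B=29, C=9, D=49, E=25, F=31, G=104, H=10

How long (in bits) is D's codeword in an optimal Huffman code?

Build the tree from the bottom:
combine A(4), C(9) → 13
combine H(10), 13 → 23
combine 23, E(25) → 48
combine B(29), F(31) → 60
combine 48, D(49) → 97
combine 60, 97 → 157
combine G(104), 157 → 261
The subtree containing D is merged 3 times, so code length = 3.

3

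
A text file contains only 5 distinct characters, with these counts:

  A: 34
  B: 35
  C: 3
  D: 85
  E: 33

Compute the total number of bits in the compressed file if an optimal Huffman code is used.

400

Greedily combine the two least-frequent nodes:
merge C(3) and E(33): 36
merge A(34) and B(35): 69
merge 36 and 69: 105
merge D(85) and 105: 190
Each symbol's bit-cost is frequency × depth; summing gives 400 bits (equivalently 36 + 69 + 105 + 190).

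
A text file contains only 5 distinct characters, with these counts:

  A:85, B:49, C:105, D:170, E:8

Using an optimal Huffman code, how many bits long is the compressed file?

Greedily combine the two least-frequent nodes:
E(8) + B(49) → 57
57 + A(85) → 142
C(105) + 142 → 247
D(170) + 247 → 417
Total encoded bits = sum of merged weights = 57 + 142 + 247 + 417 = 863.

863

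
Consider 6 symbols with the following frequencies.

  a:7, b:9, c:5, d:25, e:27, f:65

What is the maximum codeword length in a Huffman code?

Merge the two lowest-weight nodes at each step:
merge c(5) and a(7): 12
merge b(9) and 12: 21
merge 21 and d(25): 46
merge e(27) and 46: 73
merge f(65) and 73: 138
Maximum depth reached is 5.

5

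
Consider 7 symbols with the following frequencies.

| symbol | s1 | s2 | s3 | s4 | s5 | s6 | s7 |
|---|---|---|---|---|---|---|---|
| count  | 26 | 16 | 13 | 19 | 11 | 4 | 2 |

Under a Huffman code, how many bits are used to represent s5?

Build the tree from the bottom:
s7(2) + s6(4) → 6
6 + s5(11) → 17
s3(13) + s2(16) → 29
17 + s4(19) → 36
s1(26) + 29 → 55
36 + 55 → 91
The subtree containing s5 is merged 3 times, so code length = 3.

3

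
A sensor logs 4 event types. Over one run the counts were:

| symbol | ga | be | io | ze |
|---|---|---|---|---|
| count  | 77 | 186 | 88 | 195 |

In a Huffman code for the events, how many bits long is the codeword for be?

2

Build the tree from the bottom:
merge ga(77) and io(88): 165
merge 165 and be(186): 351
merge ze(195) and 351: 546
be sits 2 levels below the root, so its codeword is 2 bits.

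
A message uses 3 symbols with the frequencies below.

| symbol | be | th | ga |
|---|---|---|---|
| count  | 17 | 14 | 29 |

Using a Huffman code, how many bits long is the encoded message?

91

Merge the two smallest weights repeatedly:
th(14) + be(17) → 31
ga(29) + 31 → 60
The encoded length is the sum of every internal node's weight: 31 + 60 = 91 bits.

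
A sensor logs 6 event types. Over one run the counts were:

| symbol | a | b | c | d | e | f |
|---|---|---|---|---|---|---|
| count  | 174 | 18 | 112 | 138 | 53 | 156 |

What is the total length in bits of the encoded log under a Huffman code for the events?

1556

Merge the two smallest weights repeatedly:
combine b(18), e(53) → 71
combine 71, c(112) → 183
combine d(138), f(156) → 294
combine a(174), 183 → 357
combine 294, 357 → 651
The encoded length is the sum of every internal node's weight: 71 + 183 + 294 + 357 + 651 = 1556 bits.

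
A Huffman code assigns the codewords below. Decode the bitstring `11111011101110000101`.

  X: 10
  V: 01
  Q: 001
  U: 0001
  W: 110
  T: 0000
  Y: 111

YWYVWUV

Read left to right; each codeword is recognised as soon as it completes (prefix code):
  111→Y | 110→W | 111→Y | 01→V | 110→W | 0001→U | 01→V
Decoded message: YWYVWUV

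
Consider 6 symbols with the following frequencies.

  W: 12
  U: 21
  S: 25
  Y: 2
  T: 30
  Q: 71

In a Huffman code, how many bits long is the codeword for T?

Huffman merges, smallest pair first:
merge Y(2) and W(12): 14
merge 14 and U(21): 35
merge S(25) and T(30): 55
merge 35 and 55: 90
merge Q(71) and 90: 161
T sits 3 levels below the root, so its codeword is 3 bits.

3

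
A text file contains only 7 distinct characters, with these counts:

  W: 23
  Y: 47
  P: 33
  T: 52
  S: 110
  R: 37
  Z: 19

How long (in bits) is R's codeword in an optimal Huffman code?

3

Build the tree from the bottom:
merge Z(19) and W(23): 42
merge P(33) and R(37): 70
merge 42 and Y(47): 89
merge T(52) and 70: 122
merge 89 and S(110): 199
merge 122 and 199: 321
The subtree containing R is merged 3 times, so code length = 3.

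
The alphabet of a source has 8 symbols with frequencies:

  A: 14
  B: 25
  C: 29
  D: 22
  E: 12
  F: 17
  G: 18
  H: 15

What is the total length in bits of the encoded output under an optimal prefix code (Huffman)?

453

Merge the two smallest weights repeatedly:
E(12) + A(14) → 26
H(15) + F(17) → 32
G(18) + D(22) → 40
B(25) + 26 → 51
C(29) + 32 → 61
40 + 51 → 91
61 + 91 → 152
Each symbol's bit-cost is frequency × depth; summing gives 453 bits (equivalently 26 + 32 + 40 + 51 + 61 + 91 + 152).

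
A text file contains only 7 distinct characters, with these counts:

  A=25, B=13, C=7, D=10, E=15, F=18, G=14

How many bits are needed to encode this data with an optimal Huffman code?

280

Greedily combine the two least-frequent nodes:
merge C(7) and D(10): 17
merge B(13) and G(14): 27
merge E(15) and 17: 32
merge F(18) and A(25): 43
merge 27 and 32: 59
merge 43 and 59: 102
Each symbol's bit-cost is frequency × depth; summing gives 280 bits (equivalently 17 + 27 + 32 + 43 + 59 + 102).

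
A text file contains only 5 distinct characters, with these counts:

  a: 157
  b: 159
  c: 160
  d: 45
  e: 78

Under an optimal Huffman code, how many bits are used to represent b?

Build the tree from the bottom:
d(45) + e(78) → 123
123 + a(157) → 280
b(159) + c(160) → 319
280 + 319 → 599
b's leaf is at depth 2, giving a 2-bit codeword.

2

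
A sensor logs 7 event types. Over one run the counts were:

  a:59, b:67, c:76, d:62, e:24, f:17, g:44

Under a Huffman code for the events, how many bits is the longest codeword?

4

Merge the two lowest-weight nodes at each step:
combine f(17), e(24) → 41
combine 41, g(44) → 85
combine a(59), d(62) → 121
combine b(67), c(76) → 143
combine 85, 121 → 206
combine 143, 206 → 349
The first pair merged (f, e) ends up deepest, at depth 4.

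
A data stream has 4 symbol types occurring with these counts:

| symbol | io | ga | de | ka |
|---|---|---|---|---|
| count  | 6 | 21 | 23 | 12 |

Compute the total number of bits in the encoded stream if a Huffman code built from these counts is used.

119

Greedily combine the two least-frequent nodes:
io(6) + ka(12) → 18
18 + ga(21) → 39
de(23) + 39 → 62
Each symbol's bit-cost is frequency × depth; summing gives 119 bits (equivalently 18 + 39 + 62).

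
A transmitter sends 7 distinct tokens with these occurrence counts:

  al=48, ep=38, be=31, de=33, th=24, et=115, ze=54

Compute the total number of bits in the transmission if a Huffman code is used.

914

Greedily combine the two least-frequent nodes:
merge th(24) and be(31): 55
merge de(33) and ep(38): 71
merge al(48) and ze(54): 102
merge 55 and 71: 126
merge 102 and et(115): 217
merge 126 and 217: 343
Each symbol's bit-cost is frequency × depth; summing gives 914 bits (equivalently 55 + 71 + 102 + 126 + 217 + 343).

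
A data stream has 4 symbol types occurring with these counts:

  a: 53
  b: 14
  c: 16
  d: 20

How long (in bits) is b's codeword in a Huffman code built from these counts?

Build the tree from the bottom:
b(14) + c(16) → 30
d(20) + 30 → 50
50 + a(53) → 103
b's leaf is at depth 3, giving a 3-bit codeword.

3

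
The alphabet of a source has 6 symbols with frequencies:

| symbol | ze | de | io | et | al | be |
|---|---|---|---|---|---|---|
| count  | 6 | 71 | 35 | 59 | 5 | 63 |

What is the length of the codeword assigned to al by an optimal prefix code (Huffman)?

4

Huffman merges, smallest pair first:
combine al(5), ze(6) → 11
combine 11, io(35) → 46
combine 46, et(59) → 105
combine be(63), de(71) → 134
combine 105, 134 → 239
al's leaf is at depth 4, giving a 4-bit codeword.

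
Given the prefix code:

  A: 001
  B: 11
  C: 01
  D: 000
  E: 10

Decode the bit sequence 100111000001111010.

Read left to right; each codeword is recognised as soon as it completes (prefix code):
  10→E | 01→C | 11→B | 000→D | 001→A | 11→B | 10→E | 10→E
Decoded message: ECBDABEE

ECBDABEE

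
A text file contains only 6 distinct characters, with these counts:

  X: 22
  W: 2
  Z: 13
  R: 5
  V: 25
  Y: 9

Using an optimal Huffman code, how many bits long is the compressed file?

175

Greedily combine the two least-frequent nodes:
W(2) + R(5) → 7
7 + Y(9) → 16
Z(13) + 16 → 29
X(22) + V(25) → 47
29 + 47 → 76
The encoded length is the sum of every internal node's weight: 7 + 16 + 29 + 47 + 76 = 175 bits.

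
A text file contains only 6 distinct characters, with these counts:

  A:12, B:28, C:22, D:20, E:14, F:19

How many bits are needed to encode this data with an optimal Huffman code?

Merge the two smallest weights repeatedly:
merge A(12) and E(14): 26
merge F(19) and D(20): 39
merge C(22) and 26: 48
merge B(28) and 39: 67
merge 48 and 67: 115
The encoded length is the sum of every internal node's weight: 26 + 39 + 48 + 67 + 115 = 295 bits.

295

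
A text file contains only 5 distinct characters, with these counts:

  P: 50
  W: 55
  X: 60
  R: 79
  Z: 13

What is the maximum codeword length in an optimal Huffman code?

3

Merge the two lowest-weight nodes at each step:
Z(13) + P(50) → 63
W(55) + X(60) → 115
63 + R(79) → 142
115 + 142 → 257
The first pair merged (Z, P) ends up deepest, at depth 3.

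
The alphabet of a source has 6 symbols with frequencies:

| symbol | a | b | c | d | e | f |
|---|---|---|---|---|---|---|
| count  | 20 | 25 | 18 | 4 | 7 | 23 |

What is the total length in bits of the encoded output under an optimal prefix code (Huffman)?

Greedily combine the two least-frequent nodes:
d(4) + e(7) → 11
11 + c(18) → 29
a(20) + f(23) → 43
b(25) + 29 → 54
43 + 54 → 97
The encoded length is the sum of every internal node's weight: 11 + 29 + 43 + 54 + 97 = 234 bits.

234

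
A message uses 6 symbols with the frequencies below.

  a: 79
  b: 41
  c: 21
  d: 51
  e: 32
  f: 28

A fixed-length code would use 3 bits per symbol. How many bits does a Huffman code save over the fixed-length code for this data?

130

Fixed-length: 3 bits × 252 symbols = 756 bits.
Huffman merges:
c(21) + f(28) → 49
e(32) + b(41) → 73
49 + d(51) → 100
73 + a(79) → 152
100 + 152 → 252
Huffman total = 49 + 73 + 100 + 152 + 252 = 626 bits.
Saving = 756 − 626 = 130 bits.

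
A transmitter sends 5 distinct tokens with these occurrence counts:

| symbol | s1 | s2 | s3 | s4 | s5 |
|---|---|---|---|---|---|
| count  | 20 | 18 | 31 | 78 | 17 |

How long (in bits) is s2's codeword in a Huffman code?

Build the tree from the bottom:
combine s5(17), s2(18) → 35
combine s1(20), s3(31) → 51
combine 35, 51 → 86
combine s4(78), 86 → 164
s2 sits 3 levels below the root, so its codeword is 3 bits.

3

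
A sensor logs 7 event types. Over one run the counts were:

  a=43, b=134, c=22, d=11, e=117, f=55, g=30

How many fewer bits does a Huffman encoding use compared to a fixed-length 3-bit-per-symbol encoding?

Fixed-length: 3 bits × 412 symbols = 1236 bits.
Huffman merges:
merge d(11) and c(22): 33
merge g(30) and 33: 63
merge a(43) and f(55): 98
merge 63 and 98: 161
merge e(117) and b(134): 251
merge 161 and 251: 412
Huffman total = 33 + 63 + 98 + 161 + 251 + 412 = 1018 bits.
Saving = 1236 − 1018 = 218 bits.

218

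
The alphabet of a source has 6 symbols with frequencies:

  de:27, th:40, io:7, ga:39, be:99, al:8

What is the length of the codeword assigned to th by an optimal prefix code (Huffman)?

Huffman merges, smallest pair first:
merge io(7) and al(8): 15
merge 15 and de(27): 42
merge ga(39) and th(40): 79
merge 42 and 79: 121
merge be(99) and 121: 220
th sits 3 levels below the root, so its codeword is 3 bits.

3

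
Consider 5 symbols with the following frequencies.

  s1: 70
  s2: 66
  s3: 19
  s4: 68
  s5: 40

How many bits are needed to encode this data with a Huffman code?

Merge the two smallest weights repeatedly:
merge s3(19) and s5(40): 59
merge 59 and s2(66): 125
merge s4(68) and s1(70): 138
merge 125 and 138: 263
Each symbol's bit-cost is frequency × depth; summing gives 585 bits (equivalently 59 + 125 + 138 + 263).

585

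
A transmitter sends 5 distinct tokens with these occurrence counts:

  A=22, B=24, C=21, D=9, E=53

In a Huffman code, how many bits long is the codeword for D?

Huffman merges, smallest pair first:
merge D(9) and C(21): 30
merge A(22) and B(24): 46
merge 30 and 46: 76
merge E(53) and 76: 129
The subtree containing D is merged 3 times, so code length = 3.

3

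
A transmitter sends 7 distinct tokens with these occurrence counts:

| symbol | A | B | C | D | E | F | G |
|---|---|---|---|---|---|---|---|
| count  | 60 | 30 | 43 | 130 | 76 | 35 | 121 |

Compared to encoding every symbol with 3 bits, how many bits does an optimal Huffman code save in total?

Fixed-length: 3 bits × 495 symbols = 1485 bits.
Huffman merges:
B(30) + F(35) → 65
C(43) + A(60) → 103
65 + E(76) → 141
103 + G(121) → 224
D(130) + 141 → 271
224 + 271 → 495
Huffman total = 65 + 103 + 141 + 224 + 271 + 495 = 1299 bits.
Saving = 1485 − 1299 = 186 bits.

186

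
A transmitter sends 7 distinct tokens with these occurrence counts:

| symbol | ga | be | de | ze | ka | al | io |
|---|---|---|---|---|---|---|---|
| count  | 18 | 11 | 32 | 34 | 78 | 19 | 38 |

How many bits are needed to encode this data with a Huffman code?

Greedily combine the two least-frequent nodes:
combine be(11), ga(18) → 29
combine al(19), 29 → 48
combine de(32), ze(34) → 66
combine io(38), 48 → 86
combine 66, ka(78) → 144
combine 86, 144 → 230
Total encoded bits = sum of merged weights = 29 + 48 + 66 + 86 + 144 + 230 = 603.

603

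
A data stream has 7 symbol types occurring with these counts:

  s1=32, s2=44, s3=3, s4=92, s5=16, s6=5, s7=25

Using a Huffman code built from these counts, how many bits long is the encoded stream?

499

Build the Huffman tree bottom-up:
merge s3(3) and s6(5): 8
merge 8 and s5(16): 24
merge 24 and s7(25): 49
merge s1(32) and s2(44): 76
merge 49 and 76: 125
merge s4(92) and 125: 217
Total encoded bits = sum of merged weights = 8 + 24 + 49 + 76 + 125 + 217 = 499.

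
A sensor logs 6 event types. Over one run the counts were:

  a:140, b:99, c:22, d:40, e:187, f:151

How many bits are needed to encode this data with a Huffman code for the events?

1501

Build the Huffman tree bottom-up:
c(22) + d(40) → 62
62 + b(99) → 161
a(140) + f(151) → 291
161 + e(187) → 348
291 + 348 → 639
Total encoded bits = sum of merged weights = 62 + 161 + 291 + 348 + 639 = 1501.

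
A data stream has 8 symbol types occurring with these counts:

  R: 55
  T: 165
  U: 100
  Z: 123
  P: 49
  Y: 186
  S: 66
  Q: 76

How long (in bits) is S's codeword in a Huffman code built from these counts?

4

Huffman merges, smallest pair first:
combine P(49), R(55) → 104
combine S(66), Q(76) → 142
combine U(100), 104 → 204
combine Z(123), 142 → 265
combine T(165), Y(186) → 351
combine 204, 265 → 469
combine 351, 469 → 820
S's leaf is at depth 4, giving a 4-bit codeword.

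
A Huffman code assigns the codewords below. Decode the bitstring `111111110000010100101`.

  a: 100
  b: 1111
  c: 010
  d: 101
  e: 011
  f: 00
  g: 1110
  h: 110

bbffcad

Read left to right; each codeword is recognised as soon as it completes (prefix code):
  1111→b | 1111→b | 00→f | 00→f | 010→c | 100→a | 101→d
Decoded message: bbffcad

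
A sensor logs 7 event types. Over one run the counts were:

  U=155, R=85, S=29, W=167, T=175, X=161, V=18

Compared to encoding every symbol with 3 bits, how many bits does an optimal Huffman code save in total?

324

Fixed-length: 3 bits × 790 symbols = 2370 bits.
Huffman merges:
combine V(18), S(29) → 47
combine 47, R(85) → 132
combine 132, U(155) → 287
combine X(161), W(167) → 328
combine T(175), 287 → 462
combine 328, 462 → 790
Huffman total = 47 + 132 + 287 + 328 + 462 + 790 = 2046 bits.
Saving = 2370 − 2046 = 324 bits.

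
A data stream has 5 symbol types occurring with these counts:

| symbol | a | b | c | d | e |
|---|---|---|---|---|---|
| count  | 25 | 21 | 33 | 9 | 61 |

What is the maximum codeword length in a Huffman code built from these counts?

4

Merge the two lowest-weight nodes at each step:
combine d(9), b(21) → 30
combine a(25), 30 → 55
combine c(33), 55 → 88
combine e(61), 88 → 149
The first pair merged (d, b) ends up deepest, at depth 4.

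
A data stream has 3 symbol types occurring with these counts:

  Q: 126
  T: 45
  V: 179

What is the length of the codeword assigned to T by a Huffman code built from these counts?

2

Huffman merges, smallest pair first:
combine T(45), Q(126) → 171
combine 171, V(179) → 350
T's leaf is at depth 2, giving a 2-bit codeword.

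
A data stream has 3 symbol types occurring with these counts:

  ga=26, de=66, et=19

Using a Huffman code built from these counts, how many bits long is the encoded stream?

156

Greedily combine the two least-frequent nodes:
combine et(19), ga(26) → 45
combine 45, de(66) → 111
Total encoded bits = sum of merged weights = 45 + 111 = 156.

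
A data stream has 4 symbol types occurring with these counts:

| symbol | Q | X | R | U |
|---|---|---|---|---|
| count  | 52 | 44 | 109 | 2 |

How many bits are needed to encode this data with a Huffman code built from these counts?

351

Merge the two smallest weights repeatedly:
combine U(2), X(44) → 46
combine 46, Q(52) → 98
combine 98, R(109) → 207
Each symbol's bit-cost is frequency × depth; summing gives 351 bits (equivalently 46 + 98 + 207).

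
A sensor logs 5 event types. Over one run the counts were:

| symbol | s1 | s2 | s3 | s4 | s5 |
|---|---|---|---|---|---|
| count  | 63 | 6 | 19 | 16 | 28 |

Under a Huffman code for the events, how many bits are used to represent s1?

Huffman merges, smallest pair first:
combine s2(6), s4(16) → 22
combine s3(19), 22 → 41
combine s5(28), 41 → 69
combine s1(63), 69 → 132
s1 sits one level below the root: a 1-bit codeword.

1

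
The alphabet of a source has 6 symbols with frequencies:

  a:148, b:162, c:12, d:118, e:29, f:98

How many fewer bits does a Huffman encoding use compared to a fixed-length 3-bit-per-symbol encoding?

387

Fixed-length: 3 bits × 567 symbols = 1701 bits.
Huffman merges:
merge c(12) and e(29): 41
merge 41 and f(98): 139
merge d(118) and 139: 257
merge a(148) and b(162): 310
merge 257 and 310: 567
Huffman total = 41 + 139 + 257 + 310 + 567 = 1314 bits.
Saving = 1701 − 1314 = 387 bits.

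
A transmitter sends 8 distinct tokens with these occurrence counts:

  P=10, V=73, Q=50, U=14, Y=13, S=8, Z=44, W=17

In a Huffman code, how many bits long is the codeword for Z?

2

Repeatedly merge the two smallest:
combine S(8), P(10) → 18
combine Y(13), U(14) → 27
combine W(17), 18 → 35
combine 27, 35 → 62
combine Z(44), Q(50) → 94
combine 62, V(73) → 135
combine 94, 135 → 229
Z sits 2 levels below the root, so its codeword is 2 bits.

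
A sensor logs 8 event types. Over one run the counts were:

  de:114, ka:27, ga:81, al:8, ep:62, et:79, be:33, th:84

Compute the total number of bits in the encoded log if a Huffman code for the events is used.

1369

Greedily combine the two least-frequent nodes:
combine al(8), ka(27) → 35
combine be(33), 35 → 68
combine ep(62), 68 → 130
combine et(79), ga(81) → 160
combine th(84), de(114) → 198
combine 130, 160 → 290
combine 198, 290 → 488
Each symbol's bit-cost is frequency × depth; summing gives 1369 bits (equivalently 35 + 68 + 130 + 160 + 198 + 290 + 488).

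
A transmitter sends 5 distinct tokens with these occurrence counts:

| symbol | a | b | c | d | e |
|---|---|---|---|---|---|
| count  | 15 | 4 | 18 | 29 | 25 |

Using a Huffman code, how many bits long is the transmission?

Greedily combine the two least-frequent nodes:
b(4) + a(15) → 19
c(18) + 19 → 37
e(25) + d(29) → 54
37 + 54 → 91
Each symbol's bit-cost is frequency × depth; summing gives 201 bits (equivalently 19 + 37 + 54 + 91).

201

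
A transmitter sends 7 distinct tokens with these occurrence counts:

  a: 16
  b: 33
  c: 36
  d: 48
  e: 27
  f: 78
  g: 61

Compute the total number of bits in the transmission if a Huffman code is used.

801

Merge the two smallest weights repeatedly:
merge a(16) and e(27): 43
merge b(33) and c(36): 69
merge 43 and d(48): 91
merge g(61) and 69: 130
merge f(78) and 91: 169
merge 130 and 169: 299
Each symbol's bit-cost is frequency × depth; summing gives 801 bits (equivalently 43 + 69 + 91 + 130 + 169 + 299).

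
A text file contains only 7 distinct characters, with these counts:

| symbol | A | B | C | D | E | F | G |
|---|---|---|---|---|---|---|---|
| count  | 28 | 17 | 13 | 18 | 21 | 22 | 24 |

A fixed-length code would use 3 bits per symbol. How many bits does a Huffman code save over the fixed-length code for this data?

Fixed-length: 3 bits × 143 symbols = 429 bits.
Huffman merges:
merge C(13) and B(17): 30
merge D(18) and E(21): 39
merge F(22) and G(24): 46
merge A(28) and 30: 58
merge 39 and 46: 85
merge 58 and 85: 143
Huffman total = 30 + 39 + 46 + 58 + 85 + 143 = 401 bits.
Saving = 429 − 401 = 28 bits.

28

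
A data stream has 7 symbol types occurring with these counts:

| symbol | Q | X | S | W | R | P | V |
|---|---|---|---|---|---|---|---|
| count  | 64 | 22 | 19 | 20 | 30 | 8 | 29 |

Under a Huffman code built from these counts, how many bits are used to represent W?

3

Build the tree from the bottom:
P(8) + S(19) → 27
W(20) + X(22) → 42
27 + V(29) → 56
R(30) + 42 → 72
56 + Q(64) → 120
72 + 120 → 192
W's leaf is at depth 3, giving a 3-bit codeword.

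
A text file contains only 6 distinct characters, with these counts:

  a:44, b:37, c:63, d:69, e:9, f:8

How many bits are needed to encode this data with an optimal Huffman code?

531

Greedily combine the two least-frequent nodes:
combine f(8), e(9) → 17
combine 17, b(37) → 54
combine a(44), 54 → 98
combine c(63), d(69) → 132
combine 98, 132 → 230
The encoded length is the sum of every internal node's weight: 17 + 54 + 98 + 132 + 230 = 531 bits.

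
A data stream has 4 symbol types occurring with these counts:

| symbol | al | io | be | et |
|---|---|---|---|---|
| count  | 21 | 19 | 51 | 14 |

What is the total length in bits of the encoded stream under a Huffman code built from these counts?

192

Greedily combine the two least-frequent nodes:
combine et(14), io(19) → 33
combine al(21), 33 → 54
combine be(51), 54 → 105
Each symbol's bit-cost is frequency × depth; summing gives 192 bits (equivalently 33 + 54 + 105).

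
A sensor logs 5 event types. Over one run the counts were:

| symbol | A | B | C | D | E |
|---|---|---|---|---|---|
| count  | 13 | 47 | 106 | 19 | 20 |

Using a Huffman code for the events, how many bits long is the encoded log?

388

Merge the two smallest weights repeatedly:
combine A(13), D(19) → 32
combine E(20), 32 → 52
combine B(47), 52 → 99
combine 99, C(106) → 205
Total encoded bits = sum of merged weights = 32 + 52 + 99 + 205 = 388.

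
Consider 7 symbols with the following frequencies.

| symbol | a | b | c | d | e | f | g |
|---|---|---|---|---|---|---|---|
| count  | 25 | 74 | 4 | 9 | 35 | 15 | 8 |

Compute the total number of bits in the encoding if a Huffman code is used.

395

Merge the two smallest weights repeatedly:
c(4) + g(8) → 12
d(9) + 12 → 21
f(15) + 21 → 36
a(25) + e(35) → 60
36 + 60 → 96
b(74) + 96 → 170
The encoded length is the sum of every internal node's weight: 12 + 21 + 36 + 60 + 96 + 170 = 395 bits.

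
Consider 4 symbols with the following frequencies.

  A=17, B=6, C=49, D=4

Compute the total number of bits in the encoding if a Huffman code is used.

113

Build the Huffman tree bottom-up:
merge D(4) and B(6): 10
merge 10 and A(17): 27
merge 27 and C(49): 76
The encoded length is the sum of every internal node's weight: 10 + 27 + 76 = 113 bits.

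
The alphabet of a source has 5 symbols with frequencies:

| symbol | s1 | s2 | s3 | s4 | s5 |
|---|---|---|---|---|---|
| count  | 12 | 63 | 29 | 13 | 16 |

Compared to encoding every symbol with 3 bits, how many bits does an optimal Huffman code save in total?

Fixed-length: 3 bits × 133 symbols = 399 bits.
Huffman merges:
s1(12) + s4(13) → 25
s5(16) + 25 → 41
s3(29) + 41 → 70
s2(63) + 70 → 133
Huffman total = 25 + 41 + 70 + 133 = 269 bits.
Saving = 399 − 269 = 130 bits.

130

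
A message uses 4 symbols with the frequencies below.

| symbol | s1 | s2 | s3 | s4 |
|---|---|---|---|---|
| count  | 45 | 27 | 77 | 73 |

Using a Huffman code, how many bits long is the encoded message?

439

Build the Huffman tree bottom-up:
combine s2(27), s1(45) → 72
combine 72, s4(73) → 145
combine s3(77), 145 → 222
The encoded length is the sum of every internal node's weight: 72 + 145 + 222 = 439 bits.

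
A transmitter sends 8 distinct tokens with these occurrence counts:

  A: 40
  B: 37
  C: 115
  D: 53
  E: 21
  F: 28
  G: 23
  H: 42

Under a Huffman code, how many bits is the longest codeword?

4

Merge the two lowest-weight nodes at each step:
E(21) + G(23) → 44
F(28) + B(37) → 65
A(40) + H(42) → 82
44 + D(53) → 97
65 + 82 → 147
97 + C(115) → 212
147 + 212 → 359
The rarest symbols sit at the bottom; the longest codeword is 4 bits.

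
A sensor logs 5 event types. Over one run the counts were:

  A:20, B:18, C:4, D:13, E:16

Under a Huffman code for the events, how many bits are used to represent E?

Huffman merges, smallest pair first:
combine C(4), D(13) → 17
combine E(16), 17 → 33
combine B(18), A(20) → 38
combine 33, 38 → 71
E sits 2 levels below the root, so its codeword is 2 bits.

2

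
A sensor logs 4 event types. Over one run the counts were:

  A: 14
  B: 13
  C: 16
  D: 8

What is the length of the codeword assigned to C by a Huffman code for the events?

2

Build the tree from the bottom:
D(8) + B(13) → 21
A(14) + C(16) → 30
21 + 30 → 51
C sits 2 levels below the root, so its codeword is 2 bits.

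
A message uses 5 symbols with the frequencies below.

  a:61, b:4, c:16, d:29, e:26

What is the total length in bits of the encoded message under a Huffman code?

Build the Huffman tree bottom-up:
b(4) + c(16) → 20
20 + e(26) → 46
d(29) + 46 → 75
a(61) + 75 → 136
Each symbol's bit-cost is frequency × depth; summing gives 277 bits (equivalently 20 + 46 + 75 + 136).

277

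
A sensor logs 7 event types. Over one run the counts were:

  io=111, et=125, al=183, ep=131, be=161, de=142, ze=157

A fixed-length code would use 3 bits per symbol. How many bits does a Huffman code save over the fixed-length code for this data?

Fixed-length: 3 bits × 1010 symbols = 3030 bits.
Huffman merges:
io(111) + et(125) → 236
ep(131) + de(142) → 273
ze(157) + be(161) → 318
al(183) + 236 → 419
273 + 318 → 591
419 + 591 → 1010
Huffman total = 236 + 273 + 318 + 419 + 591 + 1010 = 2847 bits.
Saving = 3030 − 2847 = 183 bits.

183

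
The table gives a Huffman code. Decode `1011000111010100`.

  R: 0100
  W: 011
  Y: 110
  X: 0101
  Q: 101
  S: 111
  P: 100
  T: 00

QPWQR

Read left to right; each codeword is recognised as soon as it completes (prefix code):
  101→Q | 100→P | 011→W | 101→Q | 0100→R
Decoded message: QPWQR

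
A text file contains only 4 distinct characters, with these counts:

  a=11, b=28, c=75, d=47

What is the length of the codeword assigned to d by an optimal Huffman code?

2

Huffman merges, smallest pair first:
combine a(11), b(28) → 39
combine 39, d(47) → 86
combine c(75), 86 → 161
d sits 2 levels below the root, so its codeword is 2 bits.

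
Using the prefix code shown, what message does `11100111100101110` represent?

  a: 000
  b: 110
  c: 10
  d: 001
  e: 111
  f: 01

ededfb

Read left to right; each codeword is recognised as soon as it completes (prefix code):
  111→e | 001→d | 111→e | 001→d | 01→f | 110→b
Decoded message: ededfb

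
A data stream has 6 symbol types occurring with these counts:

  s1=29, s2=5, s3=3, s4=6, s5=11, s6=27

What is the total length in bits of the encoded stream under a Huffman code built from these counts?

Merge the two smallest weights repeatedly:
s3(3) + s2(5) → 8
s4(6) + 8 → 14
s5(11) + 14 → 25
25 + s6(27) → 52
s1(29) + 52 → 81
Total encoded bits = sum of merged weights = 8 + 14 + 25 + 52 + 81 = 180.

180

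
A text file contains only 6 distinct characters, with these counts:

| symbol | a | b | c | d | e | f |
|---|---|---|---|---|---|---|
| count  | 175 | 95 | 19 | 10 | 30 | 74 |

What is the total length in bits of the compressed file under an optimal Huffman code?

Merge the two smallest weights repeatedly:
d(10) + c(19) → 29
29 + e(30) → 59
59 + f(74) → 133
b(95) + 133 → 228
a(175) + 228 → 403
Each symbol's bit-cost is frequency × depth; summing gives 852 bits (equivalently 29 + 59 + 133 + 228 + 403).

852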